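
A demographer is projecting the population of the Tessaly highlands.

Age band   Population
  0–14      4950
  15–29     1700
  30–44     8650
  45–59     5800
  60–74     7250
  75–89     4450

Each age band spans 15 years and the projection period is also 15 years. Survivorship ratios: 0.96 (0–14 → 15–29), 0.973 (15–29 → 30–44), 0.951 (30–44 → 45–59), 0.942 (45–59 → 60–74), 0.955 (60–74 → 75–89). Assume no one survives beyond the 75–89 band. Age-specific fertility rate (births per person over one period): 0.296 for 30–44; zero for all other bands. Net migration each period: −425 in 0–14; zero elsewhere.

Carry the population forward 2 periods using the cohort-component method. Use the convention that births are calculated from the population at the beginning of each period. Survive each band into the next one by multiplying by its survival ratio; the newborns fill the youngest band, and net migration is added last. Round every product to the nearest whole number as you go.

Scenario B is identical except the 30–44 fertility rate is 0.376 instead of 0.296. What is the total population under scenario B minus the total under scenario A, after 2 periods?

796

[period 1]
Births: 8650 × 0.296 = 2560
15–29: 4950 × 0.96 = 4752
30–44: 1700 × 0.973 = 1654
45–59: 8650 × 0.951 = 8226
60–74: 5800 × 0.942 = 5464
75–89: 7250 × 0.955 = 6924
Net migration: 0–14 − 425 → 2135
Population now: 0–14=2135, 15–29=4752, 30–44=1654, 45–59=8226, 60–74=5464, 75–89=6924
[period 2]
Births: 1654 × 0.296 = 490
15–29: 2135 × 0.96 = 2050
30–44: 4752 × 0.973 = 4624
45–59: 1654 × 0.951 = 1573
60–74: 8226 × 0.942 = 7749
75–89: 5464 × 0.955 = 5218
Net migration: 0–14 − 425 → 65
Population now: 0–14=65, 15–29=2050, 30–44=4624, 45–59=1573, 60–74=7749, 75–89=5218
Scenario A total after 2 periods: 21279
Scenario B projection —
[period 1]
Births: 8650 × 0.376 = 3252
15–29: 4950 × 0.96 = 4752
30–44: 1700 × 0.973 = 1654
45–59: 8650 × 0.951 = 8226
60–74: 5800 × 0.942 = 5464
75–89: 7250 × 0.955 = 6924
Net migration: 0–14 − 425 → 2827
Population now: 0–14=2827, 15–29=4752, 30–44=1654, 45–59=8226, 60–74=5464, 75–89=6924
[period 2]
Births: 1654 × 0.376 = 622
15–29: 2827 × 0.96 = 2714
30–44: 4752 × 0.973 = 4624
45–59: 1654 × 0.951 = 1573
60–74: 8226 × 0.942 = 7749
75–89: 5464 × 0.955 = 5218
Net migration: 0–14 − 425 → 197
Population now: 0–14=197, 15–29=2714, 30–44=4624, 45–59=1573, 60–74=7749, 75–89=5218
Scenario B total after 2 periods: 22075
Difference B − A = 22075 − 21279 = 796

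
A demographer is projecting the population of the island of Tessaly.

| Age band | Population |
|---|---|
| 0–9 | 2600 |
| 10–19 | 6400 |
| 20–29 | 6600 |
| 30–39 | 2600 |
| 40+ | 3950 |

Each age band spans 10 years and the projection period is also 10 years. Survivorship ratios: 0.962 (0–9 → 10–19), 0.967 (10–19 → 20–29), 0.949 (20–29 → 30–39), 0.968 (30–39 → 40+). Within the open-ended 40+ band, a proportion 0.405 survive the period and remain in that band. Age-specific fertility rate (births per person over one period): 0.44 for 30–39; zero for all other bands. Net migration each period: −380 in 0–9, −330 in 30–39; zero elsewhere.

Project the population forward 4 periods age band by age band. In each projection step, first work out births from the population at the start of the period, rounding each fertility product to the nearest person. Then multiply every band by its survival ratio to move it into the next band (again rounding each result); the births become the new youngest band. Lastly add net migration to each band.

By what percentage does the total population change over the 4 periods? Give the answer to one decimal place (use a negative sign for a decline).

Numbering the groups 1..5 from youngest to oldest:
After projecting period 1:
Births: 2600 × 0.44 = 1144
Group 2: 2600 × 0.962 = 2501
Group 3: 6400 × 0.967 = 6189
Group 4: 6600 × 0.949 = 6263
Group 5: 2600 × 0.968 + 3950 × 0.405 = 2517 + 1600 = 4117
Net migration: Group 1 − 380 → 764; Group 4 − 330 → 5933
Giving 764 / 2501 / 6189 / 5933 / 4117.
After projecting period 2:
Births: 5933 × 0.44 = 2611
Group 2: 764 × 0.962 = 735
Group 3: 2501 × 0.967 = 2418
Group 4: 6189 × 0.949 = 5873
Group 5: 5933 × 0.968 + 4117 × 0.405 = 5743 + 1667 = 7410
Net migration: Group 1 − 380 → 2231; Group 4 − 330 → 5543
Giving 2231 / 735 / 2418 / 5543 / 7410.
After projecting period 3:
Births: 5543 × 0.44 = 2439
Group 2: 2231 × 0.962 = 2146
Group 3: 735 × 0.967 = 711
Group 4: 2418 × 0.949 = 2295
Group 5: 5543 × 0.968 + 7410 × 0.405 = 5366 + 3001 = 8367
Net migration: Group 1 − 380 → 2059; Group 4 − 330 → 1965
Giving 2059 / 2146 / 711 / 1965 / 8367.
After projecting period 4:
Births: 1965 × 0.44 = 865
Group 2: 2059 × 0.962 = 1981
Group 3: 2146 × 0.967 = 2075
Group 4: 711 × 0.949 = 675
Group 5: 1965 × 0.968 + 8367 × 0.405 = 1902 + 3389 = 5291
Net migration: Group 1 − 380 → 485; Group 4 − 330 → 345
Giving 485 / 1981 / 2075 / 345 / 5291.
Total: 22150 → 10177; change = -11973; percentage change = -54.1%

-54.1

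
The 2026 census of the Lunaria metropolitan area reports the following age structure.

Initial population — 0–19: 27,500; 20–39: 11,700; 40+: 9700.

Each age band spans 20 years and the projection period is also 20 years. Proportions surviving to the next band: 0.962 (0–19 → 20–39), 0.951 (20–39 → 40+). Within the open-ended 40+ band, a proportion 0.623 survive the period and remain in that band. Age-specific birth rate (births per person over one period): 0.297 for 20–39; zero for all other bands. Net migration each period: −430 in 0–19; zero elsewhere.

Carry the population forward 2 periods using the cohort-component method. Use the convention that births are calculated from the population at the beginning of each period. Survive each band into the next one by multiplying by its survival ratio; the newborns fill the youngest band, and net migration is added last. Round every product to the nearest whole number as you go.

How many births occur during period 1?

After projecting period 1:
Births: 11700 × 0.297 = 3475
20–39: 27500 × 0.962 = 26455
40+: 11700 × 0.951 + 9700 × 0.623 = 11127 + 6043 = 17170
Net migration: 0–19 − 430 → 3045
→ [3045, 26455, 17170]

3475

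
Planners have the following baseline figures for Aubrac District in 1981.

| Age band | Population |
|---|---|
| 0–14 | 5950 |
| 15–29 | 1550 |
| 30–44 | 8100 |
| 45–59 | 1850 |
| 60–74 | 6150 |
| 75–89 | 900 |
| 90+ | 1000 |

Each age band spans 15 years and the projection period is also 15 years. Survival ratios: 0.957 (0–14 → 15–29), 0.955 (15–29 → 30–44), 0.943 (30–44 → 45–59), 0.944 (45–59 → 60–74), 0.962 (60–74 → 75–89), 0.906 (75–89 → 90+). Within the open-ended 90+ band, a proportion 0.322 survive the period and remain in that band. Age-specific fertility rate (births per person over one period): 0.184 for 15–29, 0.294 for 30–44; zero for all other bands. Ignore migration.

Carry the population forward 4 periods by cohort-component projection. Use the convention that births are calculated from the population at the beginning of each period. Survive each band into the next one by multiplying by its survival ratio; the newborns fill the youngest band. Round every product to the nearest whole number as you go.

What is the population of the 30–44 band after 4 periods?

1355

— Period 1 —
Births: 1550 * 0.184 = 285 ; 8100 * 0.294 = 2381 → 2666
15–29: 5950 * 0.957 = 5694
30–44: 1550 * 0.955 = 1480
45–59: 8100 * 0.943 = 7638
60–74: 1850 * 0.944 = 1746
75–89: 6150 * 0.962 = 5916
90+: 900 * 0.906 + 1000 * 0.322 = 815 + 322 = 1137
Population now: 0–14=2666, 15–29=5694, 30–44=1480, 45–59=7638, 60–74=1746, 75–89=5916, 90+=1137
— Period 2 —
Births: 5694 * 0.184 = 1048 ; 1480 * 0.294 = 435 → 1483
15–29: 2666 * 0.957 = 2551
30–44: 5694 * 0.955 = 5438
45–59: 1480 * 0.943 = 1396
60–74: 7638 * 0.944 = 7210
75–89: 1746 * 0.962 = 1680
90+: 5916 * 0.906 + 1137 * 0.322 = 5360 + 366 = 5726
Population now: 0–14=1483, 15–29=2551, 30–44=5438, 45–59=1396, 60–74=7210, 75–89=1680, 90+=5726
— Period 3 —
Births: 2551 * 0.184 = 469 ; 5438 * 0.294 = 1599 → 2068
15–29: 1483 * 0.957 = 1419
30–44: 2551 * 0.955 = 2436
45–59: 5438 * 0.943 = 5128
60–74: 1396 * 0.944 = 1318
75–89: 7210 * 0.962 = 6936
90+: 1680 * 0.906 + 5726 * 0.322 = 1522 + 1844 = 3366
Population now: 0–14=2068, 15–29=1419, 30–44=2436, 45–59=5128, 60–74=1318, 75–89=6936, 90+=3366
— Period 4 —
Births: 1419 * 0.184 = 261 ; 2436 * 0.294 = 716 → 977
15–29: 2068 * 0.957 = 1979
30–44: 1419 * 0.955 = 1355
45–59: 2436 * 0.943 = 2297
60–74: 5128 * 0.944 = 4841
75–89: 1318 * 0.962 = 1268
90+: 6936 * 0.906 + 3366 * 0.322 = 6284 + 1084 = 7368
Population now: 0–14=977, 15–29=1979, 30–44=1355, 45–59=2297, 60–74=4841, 75–89=1268, 90+=7368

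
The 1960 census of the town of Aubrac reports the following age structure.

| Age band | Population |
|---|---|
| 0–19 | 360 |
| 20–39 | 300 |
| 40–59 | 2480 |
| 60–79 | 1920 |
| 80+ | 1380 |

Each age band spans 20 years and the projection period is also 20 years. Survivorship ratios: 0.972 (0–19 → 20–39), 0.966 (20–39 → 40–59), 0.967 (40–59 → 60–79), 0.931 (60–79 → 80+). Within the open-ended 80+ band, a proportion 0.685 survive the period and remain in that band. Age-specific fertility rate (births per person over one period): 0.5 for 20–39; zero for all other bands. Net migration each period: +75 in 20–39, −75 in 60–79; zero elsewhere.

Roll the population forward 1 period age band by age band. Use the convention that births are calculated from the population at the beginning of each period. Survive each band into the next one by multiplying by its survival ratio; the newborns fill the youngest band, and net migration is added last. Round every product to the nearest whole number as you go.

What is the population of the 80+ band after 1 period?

Call the bands 1 to 5, youngest first.
Period 1.
Births: 300 × 0.5 = 150
Band 2: 360 × 0.972 = 350
Band 3: 300 × 0.966 = 290
Band 4: 2480 × 0.967 = 2398
Band 5: 1920 × 0.931 + 1380 × 0.685 = 1788 + 945 = 2733
Net migration: Band 2 + 75 → 425; Band 4 − 75 → 2323
→ [150, 425, 290, 2323, 2733]

2733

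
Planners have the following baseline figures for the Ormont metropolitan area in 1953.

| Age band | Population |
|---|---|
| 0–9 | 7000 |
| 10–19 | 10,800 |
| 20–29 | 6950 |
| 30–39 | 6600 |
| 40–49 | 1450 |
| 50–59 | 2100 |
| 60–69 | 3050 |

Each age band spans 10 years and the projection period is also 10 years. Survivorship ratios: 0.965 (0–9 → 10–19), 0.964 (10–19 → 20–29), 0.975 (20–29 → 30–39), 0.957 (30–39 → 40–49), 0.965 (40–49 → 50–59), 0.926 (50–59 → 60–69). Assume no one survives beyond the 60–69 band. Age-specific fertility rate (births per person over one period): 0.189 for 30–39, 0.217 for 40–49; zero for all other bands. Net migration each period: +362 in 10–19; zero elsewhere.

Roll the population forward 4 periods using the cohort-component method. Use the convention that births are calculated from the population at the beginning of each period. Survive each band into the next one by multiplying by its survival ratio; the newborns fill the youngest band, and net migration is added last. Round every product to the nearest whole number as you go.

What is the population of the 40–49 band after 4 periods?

6401

Call the bands 1 to 7, youngest first.
Period 1:
Births: 6600 * 0.189 = 1247  |  1450 * 0.217 = 315 → 1562
Band 2: 7000 * 0.965 = 6755
Band 3: 10800 * 0.964 = 10411
Band 4: 6950 * 0.975 = 6776
Band 5: 6600 * 0.957 = 6316
Band 6: 1450 * 0.965 = 1399
Band 7: 2100 * 0.926 = 1945
Net migration: Band 2 + 362 → 7117
Population now: 0–9=1562, 10–19=7117, 20–29=10411, 30–39=6776, 40–49=6316, 50–59=1399, 60–69=1945
Period 2:
Births: 6776 * 0.189 = 1281  |  6316 * 0.217 = 1371 → 2652
Band 2: 1562 * 0.965 = 1507
Band 3: 7117 * 0.964 = 6861
Band 4: 10411 * 0.975 = 10151
Band 5: 6776 * 0.957 = 6485
Band 6: 6316 * 0.965 = 6095
Band 7: 1399 * 0.926 = 1295
Net migration: Band 2 + 362 → 1869
Population now: 0–9=2652, 10–19=1869, 20–29=6861, 30–39=10151, 40–49=6485, 50–59=6095, 60–69=1295
Period 3:
Births: 10151 * 0.189 = 1919  |  6485 * 0.217 = 1407 → 3326
Band 2: 2652 * 0.965 = 2559
Band 3: 1869 * 0.964 = 1802
Band 4: 6861 * 0.975 = 6689
Band 5: 10151 * 0.957 = 9715
Band 6: 6485 * 0.965 = 6258
Band 7: 6095 * 0.926 = 5644
Net migration: Band 2 + 362 → 2921
Population now: 0–9=3326, 10–19=2921, 20–29=1802, 30–39=6689, 40–49=9715, 50–59=6258, 60–69=5644
Period 4:
Births: 6689 * 0.189 = 1264  |  9715 * 0.217 = 2108 → 3372
Band 2: 3326 * 0.965 = 3210
Band 3: 2921 * 0.964 = 2816
Band 4: 1802 * 0.975 = 1757
Band 5: 6689 * 0.957 = 6401
Band 6: 9715 * 0.965 = 9375
Band 7: 6258 * 0.926 = 5795
Net migration: Band 2 + 362 → 3572
Population now: 0–9=3372, 10–19=3572, 20–29=2816, 30–39=1757, 40–49=6401, 50–59=9375, 60–69=5795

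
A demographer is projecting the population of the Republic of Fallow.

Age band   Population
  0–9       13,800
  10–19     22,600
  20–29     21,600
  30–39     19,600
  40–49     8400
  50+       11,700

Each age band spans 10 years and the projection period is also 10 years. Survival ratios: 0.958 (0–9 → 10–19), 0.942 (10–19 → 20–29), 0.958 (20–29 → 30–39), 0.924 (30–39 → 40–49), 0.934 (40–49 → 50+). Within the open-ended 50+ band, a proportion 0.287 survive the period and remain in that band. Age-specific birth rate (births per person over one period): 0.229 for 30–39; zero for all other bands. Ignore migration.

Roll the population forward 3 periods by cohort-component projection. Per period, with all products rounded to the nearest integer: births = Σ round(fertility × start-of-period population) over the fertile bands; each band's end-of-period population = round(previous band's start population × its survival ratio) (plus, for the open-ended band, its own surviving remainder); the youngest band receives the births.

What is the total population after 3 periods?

(Bands numbered youngest = 1 to oldest = 6.)
Period 1:
Births: 19600 * 0.229 = 4488
Band 2: 13800 * 0.958 = 13220
Band 3: 22600 * 0.942 = 21289
Band 4: 21600 * 0.958 = 20693
Band 5: 19600 * 0.924 = 18110
Band 6: 8400 * 0.934 + 11700 * 0.287 = 7846 + 3358 = 11204
Population now: 0–9=4488, 10–19=13220, 20–29=21289, 30–39=20693, 40–49=18110, 50+=11204
Period 2:
Births: 20693 * 0.229 = 4739
Band 2: 4488 * 0.958 = 4300
Band 3: 13220 * 0.942 = 12453
Band 4: 21289 * 0.958 = 20395
Band 5: 20693 * 0.924 = 19120
Band 6: 18110 * 0.934 + 11204 * 0.287 = 16915 + 3216 = 20131
Population now: 0–9=4739, 10–19=4300, 20–29=12453, 30–39=20395, 40–49=19120, 50+=20131
Period 3:
Births: 20395 * 0.229 = 4670
Band 2: 4739 * 0.958 = 4540
Band 3: 4300 * 0.942 = 4051
Band 4: 12453 * 0.958 = 11930
Band 5: 20395 * 0.924 = 18845
Band 6: 19120 * 0.934 + 20131 * 0.287 = 17858 + 5778 = 23636
Population now: 0–9=4670, 10–19=4540, 20–29=4051, 30–39=11930, 40–49=18845, 50+=23636
Total after period 3: 4670 + 4540 + 4051 + 11930 + 18845 + 23636 = 67672

67672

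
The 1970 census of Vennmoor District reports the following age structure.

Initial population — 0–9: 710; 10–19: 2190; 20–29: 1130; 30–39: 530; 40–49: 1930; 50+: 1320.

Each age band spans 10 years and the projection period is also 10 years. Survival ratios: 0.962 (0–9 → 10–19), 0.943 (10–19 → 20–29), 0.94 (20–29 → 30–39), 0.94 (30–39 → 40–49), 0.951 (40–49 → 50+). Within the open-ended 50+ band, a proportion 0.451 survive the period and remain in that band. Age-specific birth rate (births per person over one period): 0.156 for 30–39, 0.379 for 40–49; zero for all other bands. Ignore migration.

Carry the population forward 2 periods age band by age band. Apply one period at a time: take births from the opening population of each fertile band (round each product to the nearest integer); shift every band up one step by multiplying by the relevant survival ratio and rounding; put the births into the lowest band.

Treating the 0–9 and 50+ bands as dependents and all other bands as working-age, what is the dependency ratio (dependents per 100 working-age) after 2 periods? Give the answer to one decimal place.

(Bands numbered youngest = 1 to oldest = 6.)
Period 1:
Births: 530 × 0.156 = 83, 1930 × 0.379 = 731 — total 814
Band 2: 710 × 0.962 = 683
Band 3: 2190 × 0.943 = 2065
Band 4: 1130 × 0.94 = 1062
Band 5: 530 × 0.94 = 498
Band 6: 1930 × 0.951 + 1320 × 0.451 = 1835 + 595 = 2430
Population now: 0–9=814, 10–19=683, 20–29=2065, 30–39=1062, 40–49=498, 50+=2430
Period 2:
Births: 1062 × 0.156 = 166, 498 × 0.379 = 189 — total 355
Band 2: 814 × 0.962 = 783
Band 3: 683 × 0.943 = 644
Band 4: 2065 × 0.94 = 1941
Band 5: 1062 × 0.94 = 998
Band 6: 498 × 0.951 + 2430 × 0.451 = 474 + 1096 = 1570
Population now: 0–9=355, 10–19=783, 20–29=644, 30–39=1941, 40–49=998, 50+=1570
Dependents (band 0–9 + band 50+) = 355 + 1570 = 1925; working-age = 4366; ratio = 1925/4366 × 100 = 44.1

44.1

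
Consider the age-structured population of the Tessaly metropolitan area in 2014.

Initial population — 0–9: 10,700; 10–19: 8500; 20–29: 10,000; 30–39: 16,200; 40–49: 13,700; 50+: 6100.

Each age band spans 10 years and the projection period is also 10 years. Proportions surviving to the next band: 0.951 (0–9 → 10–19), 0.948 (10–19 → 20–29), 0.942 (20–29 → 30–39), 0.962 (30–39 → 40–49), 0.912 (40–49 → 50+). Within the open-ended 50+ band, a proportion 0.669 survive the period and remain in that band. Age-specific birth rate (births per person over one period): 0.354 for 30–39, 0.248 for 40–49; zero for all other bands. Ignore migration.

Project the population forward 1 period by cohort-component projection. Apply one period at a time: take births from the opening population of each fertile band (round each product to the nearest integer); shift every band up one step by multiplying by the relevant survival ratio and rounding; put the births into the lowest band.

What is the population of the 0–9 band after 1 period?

9133

After projecting period 1:
Births: 16200 × 0.354 = 5735, 13700 × 0.248 = 3398 — total 9133
10–19: 10700 × 0.951 = 10176
20–29: 8500 × 0.948 = 8058
30–39: 10000 × 0.942 = 9420
40–49: 16200 × 0.962 = 15584
50+: 13700 × 0.912 + 6100 × 0.669 = 12494 + 4081 = 16575
End of period: [9133, 10176, 8058, 9420, 15584, 16575]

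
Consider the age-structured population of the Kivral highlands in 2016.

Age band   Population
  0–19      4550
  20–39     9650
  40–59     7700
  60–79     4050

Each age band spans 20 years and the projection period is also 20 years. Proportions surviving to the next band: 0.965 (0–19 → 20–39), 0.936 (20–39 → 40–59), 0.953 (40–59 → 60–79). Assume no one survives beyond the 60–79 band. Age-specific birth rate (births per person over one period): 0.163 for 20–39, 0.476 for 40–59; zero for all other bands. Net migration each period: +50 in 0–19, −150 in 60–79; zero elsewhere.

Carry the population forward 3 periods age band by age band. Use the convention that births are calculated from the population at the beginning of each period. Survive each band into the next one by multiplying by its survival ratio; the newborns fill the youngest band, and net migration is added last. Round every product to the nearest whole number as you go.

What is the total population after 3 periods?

Numbering the groups 1..4 from youngest to oldest:
Period 1.
Births: 9650 × 0.163 = 1573 ; 7700 × 0.476 = 3665 — total 5238
Group 2: 4550 × 0.965 = 4391
Group 3: 9650 × 0.936 = 9032
Group 4: 7700 × 0.953 = 7338
Net migration: Group 1 + 50 → 5288; Group 4 − 150 → 7188
Population now: 0–19=5288, 20–39=4391, 40–59=9032, 60–79=7188
Period 2.
Births: 4391 × 0.163 = 716 ; 9032 × 0.476 = 4299 — total 5015
Group 2: 5288 × 0.965 = 5103
Group 3: 4391 × 0.936 = 4110
Group 4: 9032 × 0.953 = 8607
Net migration: Group 1 + 50 → 5065; Group 4 − 150 → 8457
Population now: 0–19=5065, 20–39=5103, 40–59=4110, 60–79=8457
Period 3.
Births: 5103 × 0.163 = 832 ; 4110 × 0.476 = 1956 — total 2788
Group 2: 5065 × 0.965 = 4888
Group 3: 5103 × 0.936 = 4776
Group 4: 4110 × 0.953 = 3917
Net migration: Group 1 + 50 → 2838; Group 4 − 150 → 3767
Population now: 0–19=2838, 20–39=4888, 40–59=4776, 60–79=3767
Total after period 3: 2838 + 4888 + 4776 + 3767 = 16269

16269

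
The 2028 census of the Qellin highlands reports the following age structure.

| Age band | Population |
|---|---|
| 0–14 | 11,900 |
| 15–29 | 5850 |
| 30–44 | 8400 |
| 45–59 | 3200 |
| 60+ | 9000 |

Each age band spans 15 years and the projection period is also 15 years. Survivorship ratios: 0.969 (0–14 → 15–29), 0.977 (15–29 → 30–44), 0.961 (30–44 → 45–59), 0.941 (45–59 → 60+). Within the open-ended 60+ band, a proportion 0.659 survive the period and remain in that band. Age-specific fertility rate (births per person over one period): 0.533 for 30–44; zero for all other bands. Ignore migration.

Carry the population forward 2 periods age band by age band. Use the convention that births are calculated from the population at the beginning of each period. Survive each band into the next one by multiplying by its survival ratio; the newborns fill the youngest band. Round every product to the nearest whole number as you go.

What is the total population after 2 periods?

37631

[period 1]
Births: 8400 * 0.533 = 4477
15–29: 11900 * 0.969 = 11531
30–44: 5850 * 0.977 = 5715
45–59: 8400 * 0.961 = 8072
60+: 3200 * 0.941 + 9000 * 0.659 = 3011 + 5931 = 8942
End of period: [4477, 11531, 5715, 8072, 8942]
[period 2]
Births: 5715 * 0.533 = 3046
15–29: 4477 * 0.969 = 4338
30–44: 11531 * 0.977 = 11266
45–59: 5715 * 0.961 = 5492
60+: 8072 * 0.941 + 8942 * 0.659 = 7596 + 5893 = 13489
End of period: [3046, 4338, 11266, 5492, 13489]
Total after period 2: 3046 + 4338 + 11266 + 5492 + 13489 = 37631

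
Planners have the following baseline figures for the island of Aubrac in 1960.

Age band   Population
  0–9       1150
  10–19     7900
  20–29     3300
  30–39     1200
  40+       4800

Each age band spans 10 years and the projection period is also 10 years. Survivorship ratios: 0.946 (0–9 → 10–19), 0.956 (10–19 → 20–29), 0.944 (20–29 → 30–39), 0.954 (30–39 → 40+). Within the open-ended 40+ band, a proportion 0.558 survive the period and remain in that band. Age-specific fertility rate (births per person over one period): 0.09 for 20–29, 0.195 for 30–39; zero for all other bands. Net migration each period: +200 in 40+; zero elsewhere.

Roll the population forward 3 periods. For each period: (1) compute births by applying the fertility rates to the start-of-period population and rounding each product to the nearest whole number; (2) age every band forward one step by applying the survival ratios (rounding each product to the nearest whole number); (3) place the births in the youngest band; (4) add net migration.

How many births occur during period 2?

After projecting period 1:
Births: 3300 × 0.09 = 297  |  1200 × 0.195 = 234 → total 531
10–19: 1150 × 0.946 = 1088
20–29: 7900 × 0.956 = 7552
30–39: 3300 × 0.944 = 3115
40+: 1200 × 0.954 + 4800 × 0.558 = 1145 + 2678 = 3823
Net migration: 40+ + 200 → 4023
Giving 531 / 1088 / 7552 / 3115 / 4023.
After projecting period 2:
Births: 7552 × 0.09 = 680  |  3115 × 0.195 = 607 → total 1287
10–19: 531 × 0.946 = 502
20–29: 1088 × 0.956 = 1040
30–39: 7552 × 0.944 = 7129
40+: 3115 × 0.954 + 4023 × 0.558 = 2972 + 2245 = 5217
Net migration: 40+ + 200 → 5417
Giving 1287 / 502 / 1040 / 7129 / 5417.

1287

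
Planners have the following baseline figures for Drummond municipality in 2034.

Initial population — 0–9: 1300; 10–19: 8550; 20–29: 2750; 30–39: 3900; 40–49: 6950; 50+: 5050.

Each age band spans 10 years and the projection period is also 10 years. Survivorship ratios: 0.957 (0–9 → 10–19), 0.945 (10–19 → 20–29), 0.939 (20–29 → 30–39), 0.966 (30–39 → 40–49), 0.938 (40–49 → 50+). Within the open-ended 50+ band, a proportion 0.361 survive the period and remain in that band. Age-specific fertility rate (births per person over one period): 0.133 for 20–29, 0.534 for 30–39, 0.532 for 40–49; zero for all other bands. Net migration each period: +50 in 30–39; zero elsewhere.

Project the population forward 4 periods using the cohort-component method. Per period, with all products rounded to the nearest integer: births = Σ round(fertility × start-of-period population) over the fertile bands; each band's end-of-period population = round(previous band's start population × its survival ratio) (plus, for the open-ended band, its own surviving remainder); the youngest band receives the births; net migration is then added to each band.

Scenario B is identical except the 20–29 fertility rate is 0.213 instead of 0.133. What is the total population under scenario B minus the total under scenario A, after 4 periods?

[period 1]
Births: 2750 × 0.133 = 366 ; 3900 × 0.534 = 2083 ; 6950 × 0.532 = 3697 ⇒ total 6146
10–19: 1300 × 0.957 = 1244
20–29: 8550 × 0.945 = 8080
30–39: 2750 × 0.939 = 2582
40–49: 3900 × 0.966 = 3767
50+: 6950 × 0.938 + 5050 × 0.361 = 6519 + 1823 = 8342
Net migration: 30–39 + 50 → 2632
Giving 6146 / 1244 / 8080 / 2632 / 3767 / 8342.
[period 2]
Births: 8080 × 0.133 = 1075 ; 2632 × 0.534 = 1405 ; 3767 × 0.532 = 2004 ⇒ total 4484
10–19: 6146 × 0.957 = 5882
20–29: 1244 × 0.945 = 1176
30–39: 8080 × 0.939 = 7587
40–49: 2632 × 0.966 = 2543
50+: 3767 × 0.938 + 8342 × 0.361 = 3533 + 3011 = 6544
Net migration: 30–39 + 50 → 7637
Giving 4484 / 5882 / 1176 / 7637 / 2543 / 6544.
[period 3]
Births: 1176 × 0.133 = 156 ; 7637 × 0.534 = 4078 ; 2543 × 0.532 = 1353 ⇒ total 5587
10–19: 4484 × 0.957 = 4291
20–29: 5882 × 0.945 = 5558
30–39: 1176 × 0.939 = 1104
40–49: 7637 × 0.966 = 7377
50+: 2543 × 0.938 + 6544 × 0.361 = 2385 + 2362 = 4747
Net migration: 30–39 + 50 → 1154
Giving 5587 / 4291 / 5558 / 1154 / 7377 / 4747.
[period 4]
Births: 5558 × 0.133 = 739 ; 1154 × 0.534 = 616 ; 7377 × 0.532 = 3925 ⇒ total 5280
10–19: 5587 × 0.957 = 5347
20–29: 4291 × 0.945 = 4055
30–39: 5558 × 0.939 = 5219
40–49: 1154 × 0.966 = 1115
50+: 7377 × 0.938 + 4747 × 0.361 = 6920 + 1714 = 8634
Net migration: 30–39 + 50 → 5269
Giving 5280 / 5347 / 4055 / 5269 / 1115 / 8634.
Scenario A total after 4 periods: 29700
Scenario B projection —
[period 1]
Births: 2750 × 0.213 = 586 ; 3900 × 0.534 = 2083 ; 6950 × 0.532 = 3697 ⇒ total 6366
10–19: 1300 × 0.957 = 1244
20–29: 8550 × 0.945 = 8080
30–39: 2750 × 0.939 = 2582
40–49: 3900 × 0.966 = 3767
50+: 6950 × 0.938 + 5050 × 0.361 = 6519 + 1823 = 8342
Net migration: 30–39 + 50 → 2632
Giving 6366 / 1244 / 8080 / 2632 / 3767 / 8342.
[period 2]
Births: 8080 × 0.213 = 1721 ; 2632 × 0.534 = 1405 ; 3767 × 0.532 = 2004 ⇒ total 5130
10–19: 6366 × 0.957 = 6092
20–29: 1244 × 0.945 = 1176
30–39: 8080 × 0.939 = 7587
40–49: 2632 × 0.966 = 2543
50+: 3767 × 0.938 + 8342 × 0.361 = 3533 + 3011 = 6544
Net migration: 30–39 + 50 → 7637
Giving 5130 / 6092 / 1176 / 7637 / 2543 / 6544.
[period 3]
Births: 1176 × 0.213 = 250 ; 7637 × 0.534 = 4078 ; 2543 × 0.532 = 1353 ⇒ total 5681
10–19: 5130 × 0.957 = 4909
20–29: 6092 × 0.945 = 5757
30–39: 1176 × 0.939 = 1104
40–49: 7637 × 0.966 = 7377
50+: 2543 × 0.938 + 6544 × 0.361 = 2385 + 2362 = 4747
Net migration: 30–39 + 50 → 1154
Giving 5681 / 4909 / 5757 / 1154 / 7377 / 4747.
[period 4]
Births: 5757 × 0.213 = 1226 ; 1154 × 0.534 = 616 ; 7377 × 0.532 = 3925 ⇒ total 5767
10–19: 5681 × 0.957 = 5437
20–29: 4909 × 0.945 = 4639
30–39: 5757 × 0.939 = 5406
40–49: 1154 × 0.966 = 1115
50+: 7377 × 0.938 + 4747 × 0.361 = 6920 + 1714 = 8634
Net migration: 30–39 + 50 → 5456
Giving 5767 / 5437 / 4639 / 5456 / 1115 / 8634.
Scenario B total after 4 periods: 31048
Difference B − A = 31048 − 29700 = 1348

1348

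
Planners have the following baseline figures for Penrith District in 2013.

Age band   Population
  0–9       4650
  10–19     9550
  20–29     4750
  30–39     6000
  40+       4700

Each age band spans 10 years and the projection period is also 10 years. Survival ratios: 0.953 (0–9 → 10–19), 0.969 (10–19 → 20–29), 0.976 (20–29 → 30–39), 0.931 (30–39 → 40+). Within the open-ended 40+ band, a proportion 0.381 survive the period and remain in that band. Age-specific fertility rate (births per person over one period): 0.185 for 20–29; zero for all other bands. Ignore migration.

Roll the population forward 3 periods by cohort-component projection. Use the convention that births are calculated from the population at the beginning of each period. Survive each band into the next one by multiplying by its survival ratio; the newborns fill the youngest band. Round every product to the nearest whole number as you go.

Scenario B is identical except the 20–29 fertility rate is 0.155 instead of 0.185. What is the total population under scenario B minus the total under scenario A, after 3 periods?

-526

Numbering the bands 1..5 from youngest to oldest:
[period 1]
Births: 4750 × 0.185 = 879
Band 2: 4650 × 0.953 = 4431
Band 3: 9550 × 0.969 = 9254
Band 4: 4750 × 0.976 = 4636
Band 5: 6000 × 0.931 + 4700 × 0.381 = 5586 + 1791 = 7377
Giving 879 / 4431 / 9254 / 4636 / 7377.
[period 2]
Births: 9254 × 0.185 = 1712
Band 2: 879 × 0.953 = 838
Band 3: 4431 × 0.969 = 4294
Band 4: 9254 × 0.976 = 9032
Band 5: 4636 × 0.931 + 7377 × 0.381 = 4316 + 2811 = 7127
Giving 1712 / 838 / 4294 / 9032 / 7127.
[period 3]
Births: 4294 × 0.185 = 794
Band 2: 1712 × 0.953 = 1632
Band 3: 838 × 0.969 = 812
Band 4: 4294 × 0.976 = 4191
Band 5: 9032 × 0.931 + 7127 × 0.381 = 8409 + 2715 = 11124
Giving 794 / 1632 / 812 / 4191 / 11124.
Scenario A total after 3 periods: 18553
Scenario B projection —
[period 1]
Births: 4750 × 0.155 = 736
Band 2: 4650 × 0.953 = 4431
Band 3: 9550 × 0.969 = 9254
Band 4: 4750 × 0.976 = 4636
Band 5: 6000 × 0.931 + 4700 × 0.381 = 5586 + 1791 = 7377
Giving 736 / 4431 / 9254 / 4636 / 7377.
[period 2]
Births: 9254 × 0.155 = 1434
Band 2: 736 × 0.953 = 701
Band 3: 4431 × 0.969 = 4294
Band 4: 9254 × 0.976 = 9032
Band 5: 4636 × 0.931 + 7377 × 0.381 = 4316 + 2811 = 7127
Giving 1434 / 701 / 4294 / 9032 / 7127.
[period 3]
Births: 4294 × 0.155 = 666
Band 2: 1434 × 0.953 = 1367
Band 3: 701 × 0.969 = 679
Band 4: 4294 × 0.976 = 4191
Band 5: 9032 × 0.931 + 7127 × 0.381 = 8409 + 2715 = 11124
Giving 666 / 1367 / 679 / 4191 / 11124.
Scenario B total after 3 periods: 18027
Difference B − A = 18027 − 18553 = -526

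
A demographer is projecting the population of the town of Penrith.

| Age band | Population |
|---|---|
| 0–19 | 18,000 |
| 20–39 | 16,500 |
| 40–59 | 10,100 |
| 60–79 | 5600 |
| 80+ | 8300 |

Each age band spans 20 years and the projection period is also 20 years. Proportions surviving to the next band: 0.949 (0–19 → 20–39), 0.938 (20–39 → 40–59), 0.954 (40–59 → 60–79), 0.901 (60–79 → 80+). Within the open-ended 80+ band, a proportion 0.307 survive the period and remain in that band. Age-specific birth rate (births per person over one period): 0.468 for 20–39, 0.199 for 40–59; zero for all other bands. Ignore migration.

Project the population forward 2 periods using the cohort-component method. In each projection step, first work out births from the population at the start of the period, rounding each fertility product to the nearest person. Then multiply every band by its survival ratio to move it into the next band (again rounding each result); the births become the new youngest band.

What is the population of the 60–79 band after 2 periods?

14765

Numbering the bands 1..5 from youngest to oldest:
After projecting period 1:
Births: 16500 × 0.468 = 7722, 10100 × 0.199 = 2010 → total 9732
Band 2: 18000 × 0.949 = 17082
Band 3: 16500 × 0.938 = 15477
Band 4: 10100 × 0.954 = 9635
Band 5: 5600 × 0.901 + 8300 × 0.307 = 5046 + 2548 = 7594
→ [9732, 17082, 15477, 9635, 7594]
After projecting period 2:
Births: 17082 × 0.468 = 7994, 15477 × 0.199 = 3080 → total 11074
Band 2: 9732 × 0.949 = 9236
Band 3: 17082 × 0.938 = 16023
Band 4: 15477 × 0.954 = 14765
Band 5: 9635 × 0.901 + 7594 × 0.307 = 8681 + 2331 = 11012
→ [11074, 9236, 16023, 14765, 11012]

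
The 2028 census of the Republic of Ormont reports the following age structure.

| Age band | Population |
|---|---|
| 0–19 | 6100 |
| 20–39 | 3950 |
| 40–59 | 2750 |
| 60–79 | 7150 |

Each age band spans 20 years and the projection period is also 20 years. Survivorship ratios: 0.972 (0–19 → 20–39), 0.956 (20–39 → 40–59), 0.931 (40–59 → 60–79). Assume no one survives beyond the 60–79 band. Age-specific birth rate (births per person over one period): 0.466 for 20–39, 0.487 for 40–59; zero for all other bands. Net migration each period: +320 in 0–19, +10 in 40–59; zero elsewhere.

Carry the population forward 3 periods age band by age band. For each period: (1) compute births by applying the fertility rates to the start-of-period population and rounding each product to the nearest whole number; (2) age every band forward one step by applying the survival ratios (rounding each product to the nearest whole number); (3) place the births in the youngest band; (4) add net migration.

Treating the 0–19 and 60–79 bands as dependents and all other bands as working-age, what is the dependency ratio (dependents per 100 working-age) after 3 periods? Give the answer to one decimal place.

Period 1.
Births: 3950 * 0.466 = 1841  |  2750 * 0.487 = 1339 ⇒ total 3180
20–39: 6100 * 0.972 = 5929
40–59: 3950 * 0.956 = 3776
60–79: 2750 * 0.931 = 2560
Net migration: 0–19 + 320 → 3500; 40–59 + 10 → 3786
Population now: 0–19=3500, 20–39=5929, 40–59=3786, 60–79=2560
Period 2.
Births: 5929 * 0.466 = 2763  |  3786 * 0.487 = 1844 ⇒ total 4607
20–39: 3500 * 0.972 = 3402
40–59: 5929 * 0.956 = 5668
60–79: 3786 * 0.931 = 3525
Net migration: 0–19 + 320 → 4927; 40–59 + 10 → 5678
Population now: 0–19=4927, 20–39=3402, 40–59=5678, 60–79=3525
Period 3.
Births: 3402 * 0.466 = 1585  |  5678 * 0.487 = 2765 ⇒ total 4350
20–39: 4927 * 0.972 = 4789
40–59: 3402 * 0.956 = 3252
60–79: 5678 * 0.931 = 5286
Net migration: 0–19 + 320 → 4670; 40–59 + 10 → 3262
Population now: 0–19=4670, 20–39=4789, 40–59=3262, 60–79=5286
Dependents (band 0–19 + band 60–79) = 4670 + 5286 = 9956; working-age = 8051; ratio = 9956/8051 × 100 = 123.7

123.7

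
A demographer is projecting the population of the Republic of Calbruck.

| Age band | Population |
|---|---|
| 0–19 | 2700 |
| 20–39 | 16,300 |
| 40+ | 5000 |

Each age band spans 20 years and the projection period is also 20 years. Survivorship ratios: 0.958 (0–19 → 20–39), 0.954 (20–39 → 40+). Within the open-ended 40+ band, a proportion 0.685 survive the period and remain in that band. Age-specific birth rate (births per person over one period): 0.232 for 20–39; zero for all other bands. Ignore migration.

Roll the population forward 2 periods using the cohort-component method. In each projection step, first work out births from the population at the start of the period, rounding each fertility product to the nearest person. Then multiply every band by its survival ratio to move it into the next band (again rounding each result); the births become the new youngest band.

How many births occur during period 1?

— Period 1 —
Births: 16300 * 0.232 = 3782
20–39: 2700 * 0.958 = 2587
40+: 16300 * 0.954 + 5000 * 0.685 = 15550 + 3425 = 18975
→ [3782, 2587, 18975]

3782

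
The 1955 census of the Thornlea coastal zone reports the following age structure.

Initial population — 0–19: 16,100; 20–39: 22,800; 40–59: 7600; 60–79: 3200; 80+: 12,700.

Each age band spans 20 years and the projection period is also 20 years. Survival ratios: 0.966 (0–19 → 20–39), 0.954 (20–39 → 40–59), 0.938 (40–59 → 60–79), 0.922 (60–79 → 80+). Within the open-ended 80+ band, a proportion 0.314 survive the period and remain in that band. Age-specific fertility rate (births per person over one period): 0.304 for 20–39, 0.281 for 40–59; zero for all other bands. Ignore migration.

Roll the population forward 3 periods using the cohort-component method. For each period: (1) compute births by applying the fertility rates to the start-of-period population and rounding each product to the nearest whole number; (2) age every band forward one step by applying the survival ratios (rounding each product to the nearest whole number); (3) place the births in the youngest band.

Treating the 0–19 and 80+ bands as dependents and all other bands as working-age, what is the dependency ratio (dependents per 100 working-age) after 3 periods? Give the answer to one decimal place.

86.7

Period 1:
Births: 22800 * 0.304 = 6931 ; 7600 * 0.281 = 2136 → 9067
20–39: 16100 * 0.966 = 15553
40–59: 22800 * 0.954 = 21751
60–79: 7600 * 0.938 = 7129
80+: 3200 * 0.922 + 12700 * 0.314 = 2950 + 3988 = 6938
End of period: [9067, 15553, 21751, 7129, 6938]
Period 2:
Births: 15553 * 0.304 = 4728 ; 21751 * 0.281 = 6112 → 10840
20–39: 9067 * 0.966 = 8759
40–59: 15553 * 0.954 = 14838
60–79: 21751 * 0.938 = 20402
80+: 7129 * 0.922 + 6938 * 0.314 = 6573 + 2179 = 8752
End of period: [10840, 8759, 14838, 20402, 8752]
Period 3:
Births: 8759 * 0.304 = 2663 ; 14838 * 0.281 = 4169 → 6832
20–39: 10840 * 0.966 = 10471
40–59: 8759 * 0.954 = 8356
60–79: 14838 * 0.938 = 13918
80+: 20402 * 0.922 + 8752 * 0.314 = 18811 + 2748 = 21559
End of period: [6832, 10471, 8356, 13918, 21559]
Dependents (band 0–19 + band 80+) = 6832 + 21559 = 28391; working-age = 32745; ratio = 28391/32745 × 100 = 86.7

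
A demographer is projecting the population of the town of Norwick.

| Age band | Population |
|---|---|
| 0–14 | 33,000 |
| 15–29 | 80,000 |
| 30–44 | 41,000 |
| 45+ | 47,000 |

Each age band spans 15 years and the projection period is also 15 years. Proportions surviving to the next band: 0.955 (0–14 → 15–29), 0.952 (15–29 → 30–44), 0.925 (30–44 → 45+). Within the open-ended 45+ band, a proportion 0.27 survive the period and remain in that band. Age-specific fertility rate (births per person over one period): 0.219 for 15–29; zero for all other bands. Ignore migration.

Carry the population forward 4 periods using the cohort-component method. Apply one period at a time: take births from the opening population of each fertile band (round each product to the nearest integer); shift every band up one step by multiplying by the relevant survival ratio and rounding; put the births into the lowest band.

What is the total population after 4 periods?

Let band 1 be 0–14 through band 4 = 45+.
[period 1]
Births: 80000 * 0.219 = 17520
Band 2: 33000 * 0.955 = 31515
Band 3: 80000 * 0.952 = 76160
Band 4: 41000 * 0.925 + 47000 * 0.27 = 37925 + 12690 = 50615
End of period: [17520, 31515, 76160, 50615]
[period 2]
Births: 31515 * 0.219 = 6902
Band 2: 17520 * 0.955 = 16732
Band 3: 31515 * 0.952 = 30002
Band 4: 76160 * 0.925 + 50615 * 0.27 = 70448 + 13666 = 84114
End of period: [6902, 16732, 30002, 84114]
[period 3]
Births: 16732 * 0.219 = 3664
Band 2: 6902 * 0.955 = 6591
Band 3: 16732 * 0.952 = 15929
Band 4: 30002 * 0.925 + 84114 * 0.27 = 27752 + 22711 = 50463
End of period: [3664, 6591, 15929, 50463]
[period 4]
Births: 6591 * 0.219 = 1443
Band 2: 3664 * 0.955 = 3499
Band 3: 6591 * 0.952 = 6275
Band 4: 15929 * 0.925 + 50463 * 0.27 = 14734 + 13625 = 28359
End of period: [1443, 3499, 6275, 28359]
Total after period 4: 1443 + 3499 + 6275 + 28359 = 39576

39576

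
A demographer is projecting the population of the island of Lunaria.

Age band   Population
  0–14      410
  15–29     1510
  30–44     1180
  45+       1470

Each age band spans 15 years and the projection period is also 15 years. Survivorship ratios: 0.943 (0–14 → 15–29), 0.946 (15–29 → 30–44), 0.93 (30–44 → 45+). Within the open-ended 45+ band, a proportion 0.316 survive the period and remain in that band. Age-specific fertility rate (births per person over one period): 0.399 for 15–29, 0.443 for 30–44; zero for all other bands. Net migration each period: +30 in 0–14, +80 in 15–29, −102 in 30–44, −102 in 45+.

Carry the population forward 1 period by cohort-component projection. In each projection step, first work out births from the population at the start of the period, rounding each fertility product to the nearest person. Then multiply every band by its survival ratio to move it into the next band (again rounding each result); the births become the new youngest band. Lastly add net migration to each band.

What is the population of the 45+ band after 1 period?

1460

Call the bands 1 to 4, youngest first.
Period 1:
Births: 1510 × 0.399 = 602, 1180 × 0.443 = 523 ⇒ total 1125
Band 2: 410 × 0.943 = 387
Band 3: 1510 × 0.946 = 1428
Band 4: 1180 × 0.93 + 1470 × 0.316 = 1097 + 465 = 1562
Net migration: Band 1 + 30 → 1155; Band 2 + 80 → 467; Band 3 − 102 → 1326; Band 4 − 102 → 1460
Giving 1155 / 467 / 1326 / 1460.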